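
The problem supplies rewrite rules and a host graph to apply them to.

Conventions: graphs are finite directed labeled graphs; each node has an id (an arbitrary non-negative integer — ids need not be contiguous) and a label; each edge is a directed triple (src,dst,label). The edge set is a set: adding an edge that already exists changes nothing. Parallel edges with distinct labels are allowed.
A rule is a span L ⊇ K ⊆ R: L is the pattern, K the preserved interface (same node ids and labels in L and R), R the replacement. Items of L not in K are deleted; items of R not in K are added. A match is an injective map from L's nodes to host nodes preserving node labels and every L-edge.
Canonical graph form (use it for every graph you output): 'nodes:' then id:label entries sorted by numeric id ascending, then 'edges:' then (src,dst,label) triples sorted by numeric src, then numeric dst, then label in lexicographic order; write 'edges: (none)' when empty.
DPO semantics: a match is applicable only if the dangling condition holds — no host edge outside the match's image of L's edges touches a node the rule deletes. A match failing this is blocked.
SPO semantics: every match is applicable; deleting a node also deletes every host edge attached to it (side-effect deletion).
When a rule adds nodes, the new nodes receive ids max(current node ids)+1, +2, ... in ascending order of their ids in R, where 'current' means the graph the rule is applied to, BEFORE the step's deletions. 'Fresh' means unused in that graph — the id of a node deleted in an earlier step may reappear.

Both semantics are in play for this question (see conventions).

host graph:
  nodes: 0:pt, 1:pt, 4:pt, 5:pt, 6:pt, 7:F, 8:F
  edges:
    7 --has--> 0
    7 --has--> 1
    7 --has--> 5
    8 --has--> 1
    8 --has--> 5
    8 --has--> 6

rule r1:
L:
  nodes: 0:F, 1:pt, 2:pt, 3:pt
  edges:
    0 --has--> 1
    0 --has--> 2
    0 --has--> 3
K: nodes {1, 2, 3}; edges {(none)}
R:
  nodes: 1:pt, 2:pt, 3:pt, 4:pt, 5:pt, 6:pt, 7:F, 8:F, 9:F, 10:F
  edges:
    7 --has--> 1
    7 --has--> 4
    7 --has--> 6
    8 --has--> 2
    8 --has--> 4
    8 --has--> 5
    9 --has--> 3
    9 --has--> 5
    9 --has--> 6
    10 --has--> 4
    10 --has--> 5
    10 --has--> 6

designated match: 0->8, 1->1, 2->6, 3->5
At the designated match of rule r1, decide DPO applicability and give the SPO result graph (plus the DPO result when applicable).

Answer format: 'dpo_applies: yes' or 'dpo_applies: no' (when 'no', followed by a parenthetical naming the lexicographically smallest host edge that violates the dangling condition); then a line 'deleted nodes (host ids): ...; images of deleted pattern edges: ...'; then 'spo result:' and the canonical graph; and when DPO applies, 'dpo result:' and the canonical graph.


dpo_applies: yes
deleted nodes (host ids): 8; images of deleted pattern edges: (8,1,has); (8,5,has); (8,6,has)
spo result:
nodes: 0:pt, 1:pt, 4:pt, 5:pt, 6:pt, 7:F, 9:pt, 10:pt, 11:pt, 12:F, 13:F, 14:F, 15:F
edges: (7,0,has); (7,1,has); (7,5,has); (12,1,has); (12,9,has); (12,11,has); (13,6,has); (13,9,has); (13,10,has); (14,5,has); (14,10,has); (14,11,has); (15,9,has); (15,10,has); (15,11,has)
dpo result:
nodes: 0:pt, 1:pt, 4:pt, 5:pt, 6:pt, 7:F, 9:pt, 10:pt, 11:pt, 12:F, 13:F, 14:F, 15:F
edges: (7,0,has); (7,1,has); (7,5,has); (12,1,has); (12,9,has); (12,11,has); (13,6,has); (13,9,has); (13,10,has); (14,5,has); (14,10,has); (14,11,has); (15,9,has); (15,10,has); (15,11,has)


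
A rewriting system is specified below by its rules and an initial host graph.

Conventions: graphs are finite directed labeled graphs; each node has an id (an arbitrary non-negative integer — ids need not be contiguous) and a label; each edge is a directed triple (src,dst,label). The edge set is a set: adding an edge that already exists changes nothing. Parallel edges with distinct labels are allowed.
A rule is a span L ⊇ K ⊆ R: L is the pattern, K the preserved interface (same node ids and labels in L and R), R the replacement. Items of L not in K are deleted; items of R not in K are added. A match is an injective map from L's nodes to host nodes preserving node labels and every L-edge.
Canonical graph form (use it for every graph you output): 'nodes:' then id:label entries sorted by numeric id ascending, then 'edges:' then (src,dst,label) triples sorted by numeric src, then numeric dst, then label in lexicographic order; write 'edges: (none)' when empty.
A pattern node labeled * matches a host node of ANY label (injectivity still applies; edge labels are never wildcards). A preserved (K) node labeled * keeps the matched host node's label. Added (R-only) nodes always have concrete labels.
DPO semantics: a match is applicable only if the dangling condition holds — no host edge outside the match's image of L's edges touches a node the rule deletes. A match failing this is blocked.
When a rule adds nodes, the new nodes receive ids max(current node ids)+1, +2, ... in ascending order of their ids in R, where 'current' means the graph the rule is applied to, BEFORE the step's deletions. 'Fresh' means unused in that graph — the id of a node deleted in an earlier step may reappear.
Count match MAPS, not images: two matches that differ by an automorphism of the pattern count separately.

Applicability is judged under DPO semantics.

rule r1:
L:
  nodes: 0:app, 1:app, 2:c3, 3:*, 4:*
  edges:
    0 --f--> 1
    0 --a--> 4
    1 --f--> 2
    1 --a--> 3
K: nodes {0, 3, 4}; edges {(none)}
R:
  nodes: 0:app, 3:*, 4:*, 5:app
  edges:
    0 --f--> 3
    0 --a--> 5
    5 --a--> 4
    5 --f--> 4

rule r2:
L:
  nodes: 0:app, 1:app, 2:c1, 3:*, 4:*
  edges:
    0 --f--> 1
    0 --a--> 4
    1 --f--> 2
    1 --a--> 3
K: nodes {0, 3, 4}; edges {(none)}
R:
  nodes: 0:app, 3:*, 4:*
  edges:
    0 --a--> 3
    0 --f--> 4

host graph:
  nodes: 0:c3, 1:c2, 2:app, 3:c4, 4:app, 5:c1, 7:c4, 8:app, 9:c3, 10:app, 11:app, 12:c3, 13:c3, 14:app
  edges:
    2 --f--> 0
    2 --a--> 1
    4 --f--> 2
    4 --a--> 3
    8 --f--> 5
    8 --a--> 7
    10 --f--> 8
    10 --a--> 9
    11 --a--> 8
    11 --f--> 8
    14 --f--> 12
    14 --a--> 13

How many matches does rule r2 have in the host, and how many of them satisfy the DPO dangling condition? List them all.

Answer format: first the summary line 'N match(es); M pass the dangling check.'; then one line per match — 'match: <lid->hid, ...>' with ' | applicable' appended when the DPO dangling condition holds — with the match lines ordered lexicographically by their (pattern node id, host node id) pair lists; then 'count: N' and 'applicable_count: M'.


1 match(es); 0 pass the dangling check.
match: 0->10, 1->8, 2->5, 3->7, 4->9
count: 1
applicable_count: 0


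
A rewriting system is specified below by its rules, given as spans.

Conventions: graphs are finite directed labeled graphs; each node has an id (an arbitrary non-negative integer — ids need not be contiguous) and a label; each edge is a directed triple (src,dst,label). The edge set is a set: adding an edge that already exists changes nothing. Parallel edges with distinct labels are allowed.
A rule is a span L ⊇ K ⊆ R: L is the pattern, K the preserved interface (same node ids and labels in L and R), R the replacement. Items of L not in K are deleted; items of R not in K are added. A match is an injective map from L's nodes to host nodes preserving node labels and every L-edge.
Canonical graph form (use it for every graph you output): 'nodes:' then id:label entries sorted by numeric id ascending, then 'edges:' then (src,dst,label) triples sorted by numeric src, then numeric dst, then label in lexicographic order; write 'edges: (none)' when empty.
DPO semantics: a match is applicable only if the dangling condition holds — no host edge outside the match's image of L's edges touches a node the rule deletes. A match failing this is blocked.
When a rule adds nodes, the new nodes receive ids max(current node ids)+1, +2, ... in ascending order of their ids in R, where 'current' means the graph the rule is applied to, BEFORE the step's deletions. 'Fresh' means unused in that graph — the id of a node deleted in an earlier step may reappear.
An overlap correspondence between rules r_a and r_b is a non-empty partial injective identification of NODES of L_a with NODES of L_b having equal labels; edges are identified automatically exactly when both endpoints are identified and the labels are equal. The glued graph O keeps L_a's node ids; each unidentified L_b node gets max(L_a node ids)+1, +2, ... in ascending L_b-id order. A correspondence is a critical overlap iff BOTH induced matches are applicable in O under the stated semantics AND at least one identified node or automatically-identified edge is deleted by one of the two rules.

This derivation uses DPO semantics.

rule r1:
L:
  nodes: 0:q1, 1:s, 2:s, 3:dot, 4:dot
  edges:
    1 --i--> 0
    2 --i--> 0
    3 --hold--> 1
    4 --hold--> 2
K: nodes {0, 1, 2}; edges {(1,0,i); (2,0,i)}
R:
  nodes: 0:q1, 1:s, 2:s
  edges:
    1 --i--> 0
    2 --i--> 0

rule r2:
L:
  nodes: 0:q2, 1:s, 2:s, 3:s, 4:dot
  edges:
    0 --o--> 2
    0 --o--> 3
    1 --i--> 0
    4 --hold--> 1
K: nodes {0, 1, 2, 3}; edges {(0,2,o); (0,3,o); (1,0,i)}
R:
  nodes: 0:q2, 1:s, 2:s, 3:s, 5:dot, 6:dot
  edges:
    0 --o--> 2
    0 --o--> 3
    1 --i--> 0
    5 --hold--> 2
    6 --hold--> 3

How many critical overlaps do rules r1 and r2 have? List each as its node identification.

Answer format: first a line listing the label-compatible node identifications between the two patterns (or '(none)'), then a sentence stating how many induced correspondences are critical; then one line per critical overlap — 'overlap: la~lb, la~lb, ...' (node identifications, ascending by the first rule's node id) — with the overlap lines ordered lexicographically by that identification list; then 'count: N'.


label-compatible node identifications between L(r1) and L(r2): 1~1, 1~2, 1~3, 2~1, 2~2, 2~3, 3~4, 4~4
6 of the induced correspondences are critical overlaps of r1 and r2.
overlap: 1~1, 2~2, 3~4
overlap: 1~1, 2~3, 3~4
overlap: 1~1, 3~4
overlap: 1~2, 2~1, 4~4
overlap: 1~3, 2~1, 4~4
overlap: 2~1, 4~4
count: 6


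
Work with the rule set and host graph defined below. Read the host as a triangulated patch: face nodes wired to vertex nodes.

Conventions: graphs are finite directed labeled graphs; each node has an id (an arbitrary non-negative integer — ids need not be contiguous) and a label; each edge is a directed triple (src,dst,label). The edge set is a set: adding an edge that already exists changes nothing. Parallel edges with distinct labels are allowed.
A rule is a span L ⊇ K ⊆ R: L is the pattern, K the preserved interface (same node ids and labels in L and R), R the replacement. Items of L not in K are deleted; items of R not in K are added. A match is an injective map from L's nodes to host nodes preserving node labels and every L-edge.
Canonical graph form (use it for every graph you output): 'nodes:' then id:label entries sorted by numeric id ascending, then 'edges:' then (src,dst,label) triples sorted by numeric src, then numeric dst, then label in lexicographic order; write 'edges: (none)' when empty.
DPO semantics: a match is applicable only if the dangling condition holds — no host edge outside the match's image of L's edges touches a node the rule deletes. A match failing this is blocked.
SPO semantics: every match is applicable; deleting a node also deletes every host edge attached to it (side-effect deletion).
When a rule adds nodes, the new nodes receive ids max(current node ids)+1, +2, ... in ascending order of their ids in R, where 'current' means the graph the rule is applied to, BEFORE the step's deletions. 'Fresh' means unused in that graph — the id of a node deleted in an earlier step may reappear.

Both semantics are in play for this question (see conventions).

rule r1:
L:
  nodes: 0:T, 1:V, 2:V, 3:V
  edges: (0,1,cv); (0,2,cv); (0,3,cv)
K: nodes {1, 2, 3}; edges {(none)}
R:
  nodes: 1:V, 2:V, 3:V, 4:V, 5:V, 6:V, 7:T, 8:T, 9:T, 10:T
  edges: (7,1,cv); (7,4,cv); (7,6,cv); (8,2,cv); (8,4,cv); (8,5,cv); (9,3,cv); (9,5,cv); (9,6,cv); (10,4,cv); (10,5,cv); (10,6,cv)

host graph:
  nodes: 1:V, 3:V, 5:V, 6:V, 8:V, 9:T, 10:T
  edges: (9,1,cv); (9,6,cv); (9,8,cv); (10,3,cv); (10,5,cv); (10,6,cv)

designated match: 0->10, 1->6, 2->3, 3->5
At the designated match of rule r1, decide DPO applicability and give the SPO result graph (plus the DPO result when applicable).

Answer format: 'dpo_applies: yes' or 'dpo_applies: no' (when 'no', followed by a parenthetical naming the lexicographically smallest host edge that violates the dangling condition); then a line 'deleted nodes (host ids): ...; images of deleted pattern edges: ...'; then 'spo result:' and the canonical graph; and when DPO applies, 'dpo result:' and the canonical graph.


dpo_applies: yes
deleted nodes (host ids): 10; images of deleted pattern edges: (10,3,cv); (10,5,cv); (10,6,cv)
spo result:
nodes: 1:V, 3:V, 5:V, 6:V, 8:V, 9:T, 11:V, 12:V, 13:V, 14:T, 15:T, 16:T, 17:T
edges: (9,1,cv); (9,6,cv); (9,8,cv); (14,6,cv); (14,11,cv); (14,13,cv); (15,3,cv); (15,11,cv); (15,12,cv); (16,5,cv); (16,12,cv); (16,13,cv); (17,11,cv); (17,12,cv); (17,13,cv)
dpo result:
nodes: 1:V, 3:V, 5:V, 6:V, 8:V, 9:T, 11:V, 12:V, 13:V, 14:T, 15:T, 16:T, 17:T
edges: (9,1,cv); (9,6,cv); (9,8,cv); (14,6,cv); (14,11,cv); (14,13,cv); (15,3,cv); (15,11,cv); (15,12,cv); (16,5,cv); (16,12,cv); (16,13,cv); (17,11,cv); (17,12,cv); (17,13,cv)


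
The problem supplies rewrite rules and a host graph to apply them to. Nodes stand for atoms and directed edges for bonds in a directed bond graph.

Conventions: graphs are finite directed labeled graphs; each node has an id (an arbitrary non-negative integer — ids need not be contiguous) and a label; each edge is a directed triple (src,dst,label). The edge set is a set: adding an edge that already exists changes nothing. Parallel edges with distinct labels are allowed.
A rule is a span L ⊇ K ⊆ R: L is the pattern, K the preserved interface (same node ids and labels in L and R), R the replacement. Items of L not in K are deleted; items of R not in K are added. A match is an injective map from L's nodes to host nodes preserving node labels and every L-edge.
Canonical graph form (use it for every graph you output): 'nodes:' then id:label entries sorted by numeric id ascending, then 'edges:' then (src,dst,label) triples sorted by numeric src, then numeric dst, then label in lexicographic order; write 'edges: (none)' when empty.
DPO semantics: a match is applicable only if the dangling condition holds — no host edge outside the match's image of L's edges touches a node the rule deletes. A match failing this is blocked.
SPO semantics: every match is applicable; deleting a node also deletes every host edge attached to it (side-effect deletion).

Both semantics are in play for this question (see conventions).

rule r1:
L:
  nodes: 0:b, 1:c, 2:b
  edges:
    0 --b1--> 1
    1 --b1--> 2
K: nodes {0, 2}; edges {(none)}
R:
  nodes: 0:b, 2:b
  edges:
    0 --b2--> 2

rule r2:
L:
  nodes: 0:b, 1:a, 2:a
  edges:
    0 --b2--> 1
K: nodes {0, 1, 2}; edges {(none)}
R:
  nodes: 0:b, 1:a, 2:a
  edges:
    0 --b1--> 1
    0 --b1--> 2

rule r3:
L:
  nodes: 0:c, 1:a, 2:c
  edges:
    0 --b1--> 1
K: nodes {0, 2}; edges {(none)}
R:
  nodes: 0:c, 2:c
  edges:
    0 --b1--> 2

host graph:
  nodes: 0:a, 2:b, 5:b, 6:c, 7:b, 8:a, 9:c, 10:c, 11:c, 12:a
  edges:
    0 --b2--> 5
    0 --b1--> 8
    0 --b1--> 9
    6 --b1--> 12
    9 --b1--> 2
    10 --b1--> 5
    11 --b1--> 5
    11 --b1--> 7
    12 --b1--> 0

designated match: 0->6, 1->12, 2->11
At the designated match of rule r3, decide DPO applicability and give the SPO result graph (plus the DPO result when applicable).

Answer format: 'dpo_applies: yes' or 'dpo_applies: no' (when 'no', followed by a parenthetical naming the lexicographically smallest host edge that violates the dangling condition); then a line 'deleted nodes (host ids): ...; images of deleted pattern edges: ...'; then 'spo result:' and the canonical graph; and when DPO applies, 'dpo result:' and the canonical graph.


dpo_applies: no
(the rule deletes node 12, which keeps host edge (12,0,b1) outside the match image — the dangling condition fails, DPO blocks; SPO proceeds and side-deletes such edges)
deleted nodes (host ids): 12; images of deleted pattern edges: (6,12,b1)
spo result:
nodes: 0:a, 2:b, 5:b, 6:c, 7:b, 8:a, 9:c, 10:c, 11:c
edges: (0,5,b2); (0,8,b1); (0,9,b1); (6,11,b1); (9,2,b1); (10,5,b1); (11,5,b1); (11,7,b1)


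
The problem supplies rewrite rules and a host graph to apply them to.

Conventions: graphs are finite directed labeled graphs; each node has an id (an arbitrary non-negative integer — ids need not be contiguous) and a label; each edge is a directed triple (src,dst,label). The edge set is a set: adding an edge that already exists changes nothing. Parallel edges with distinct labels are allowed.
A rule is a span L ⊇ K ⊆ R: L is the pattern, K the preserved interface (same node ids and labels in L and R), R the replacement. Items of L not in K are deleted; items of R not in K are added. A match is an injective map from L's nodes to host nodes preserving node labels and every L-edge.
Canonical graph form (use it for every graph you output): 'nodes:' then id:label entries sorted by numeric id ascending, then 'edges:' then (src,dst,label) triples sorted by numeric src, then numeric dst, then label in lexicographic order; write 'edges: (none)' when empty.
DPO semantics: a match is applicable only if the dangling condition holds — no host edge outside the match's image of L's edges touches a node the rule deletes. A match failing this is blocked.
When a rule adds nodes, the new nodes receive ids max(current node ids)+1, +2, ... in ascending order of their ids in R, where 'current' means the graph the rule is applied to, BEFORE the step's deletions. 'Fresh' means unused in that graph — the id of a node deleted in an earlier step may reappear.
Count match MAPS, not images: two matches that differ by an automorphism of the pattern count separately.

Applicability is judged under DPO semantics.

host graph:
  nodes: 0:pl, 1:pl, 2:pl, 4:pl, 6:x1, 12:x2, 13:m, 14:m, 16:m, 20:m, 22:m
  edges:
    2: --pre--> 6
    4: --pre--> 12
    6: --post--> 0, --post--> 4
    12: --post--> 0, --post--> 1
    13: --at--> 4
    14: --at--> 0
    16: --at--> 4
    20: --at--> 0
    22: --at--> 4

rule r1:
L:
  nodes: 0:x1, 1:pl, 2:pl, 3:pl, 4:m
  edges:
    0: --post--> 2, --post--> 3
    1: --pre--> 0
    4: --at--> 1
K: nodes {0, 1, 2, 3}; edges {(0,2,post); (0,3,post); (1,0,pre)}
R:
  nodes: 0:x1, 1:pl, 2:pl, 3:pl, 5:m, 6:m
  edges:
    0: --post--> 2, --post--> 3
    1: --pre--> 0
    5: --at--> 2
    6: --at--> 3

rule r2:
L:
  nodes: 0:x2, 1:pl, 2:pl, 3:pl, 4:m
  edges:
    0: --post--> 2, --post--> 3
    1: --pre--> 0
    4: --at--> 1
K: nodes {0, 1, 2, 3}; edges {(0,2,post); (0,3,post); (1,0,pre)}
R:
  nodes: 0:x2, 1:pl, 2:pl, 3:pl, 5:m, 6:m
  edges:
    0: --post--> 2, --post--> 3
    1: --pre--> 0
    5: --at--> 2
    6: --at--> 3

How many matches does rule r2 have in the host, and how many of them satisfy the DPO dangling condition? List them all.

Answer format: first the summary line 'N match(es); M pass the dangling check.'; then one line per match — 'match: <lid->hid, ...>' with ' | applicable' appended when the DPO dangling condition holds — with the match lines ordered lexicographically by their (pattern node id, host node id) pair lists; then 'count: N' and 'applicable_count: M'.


6 match(es); 6 pass the dangling check.
match: 0->12, 1->4, 2->0, 3->1, 4->13 | applicable
match: 0->12, 1->4, 2->0, 3->1, 4->16 | applicable
match: 0->12, 1->4, 2->0, 3->1, 4->22 | applicable
match: 0->12, 1->4, 2->1, 3->0, 4->13 | applicable
match: 0->12, 1->4, 2->1, 3->0, 4->16 | applicable
match: 0->12, 1->4, 2->1, 3->0, 4->22 | applicable
count: 6
applicable_count: 6


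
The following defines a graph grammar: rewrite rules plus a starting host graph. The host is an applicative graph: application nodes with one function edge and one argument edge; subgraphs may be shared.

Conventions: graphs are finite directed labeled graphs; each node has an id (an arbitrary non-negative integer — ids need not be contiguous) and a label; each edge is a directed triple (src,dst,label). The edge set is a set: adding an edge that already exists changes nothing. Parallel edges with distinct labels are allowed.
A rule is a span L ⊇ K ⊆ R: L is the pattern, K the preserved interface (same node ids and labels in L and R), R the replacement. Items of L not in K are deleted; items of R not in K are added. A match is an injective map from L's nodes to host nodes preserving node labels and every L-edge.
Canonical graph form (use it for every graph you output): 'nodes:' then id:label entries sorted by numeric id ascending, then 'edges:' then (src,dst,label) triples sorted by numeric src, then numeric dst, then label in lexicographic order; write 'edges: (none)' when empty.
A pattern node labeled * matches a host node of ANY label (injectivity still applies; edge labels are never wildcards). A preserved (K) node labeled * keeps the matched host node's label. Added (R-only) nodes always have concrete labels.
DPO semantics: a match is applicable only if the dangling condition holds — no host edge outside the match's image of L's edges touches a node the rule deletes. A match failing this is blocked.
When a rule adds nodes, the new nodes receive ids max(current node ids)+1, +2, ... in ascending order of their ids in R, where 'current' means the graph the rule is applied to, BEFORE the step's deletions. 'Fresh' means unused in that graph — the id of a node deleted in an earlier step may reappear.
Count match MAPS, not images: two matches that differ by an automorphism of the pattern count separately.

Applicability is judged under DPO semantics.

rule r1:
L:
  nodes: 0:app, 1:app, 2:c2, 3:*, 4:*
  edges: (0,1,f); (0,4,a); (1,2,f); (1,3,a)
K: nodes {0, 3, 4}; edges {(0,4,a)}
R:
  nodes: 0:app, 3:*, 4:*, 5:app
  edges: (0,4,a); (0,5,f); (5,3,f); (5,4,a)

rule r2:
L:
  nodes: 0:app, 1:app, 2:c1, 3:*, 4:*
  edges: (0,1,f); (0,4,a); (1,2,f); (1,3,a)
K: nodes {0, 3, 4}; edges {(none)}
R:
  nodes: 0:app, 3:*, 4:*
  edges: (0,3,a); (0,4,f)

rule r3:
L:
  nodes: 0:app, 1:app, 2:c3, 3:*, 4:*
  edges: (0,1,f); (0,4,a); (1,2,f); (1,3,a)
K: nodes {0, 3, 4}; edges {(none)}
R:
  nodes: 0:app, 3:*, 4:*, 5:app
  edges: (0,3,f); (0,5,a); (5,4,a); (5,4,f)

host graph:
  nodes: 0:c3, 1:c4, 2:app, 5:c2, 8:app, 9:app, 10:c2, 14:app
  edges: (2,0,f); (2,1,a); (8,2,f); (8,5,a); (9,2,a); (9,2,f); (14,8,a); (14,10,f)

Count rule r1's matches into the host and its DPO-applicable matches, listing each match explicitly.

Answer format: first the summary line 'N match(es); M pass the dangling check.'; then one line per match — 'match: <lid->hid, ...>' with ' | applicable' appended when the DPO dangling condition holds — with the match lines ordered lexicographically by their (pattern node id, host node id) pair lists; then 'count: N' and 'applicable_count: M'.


0 match(es); 0 pass the dangling check.
count: 0
applicable_count: 0


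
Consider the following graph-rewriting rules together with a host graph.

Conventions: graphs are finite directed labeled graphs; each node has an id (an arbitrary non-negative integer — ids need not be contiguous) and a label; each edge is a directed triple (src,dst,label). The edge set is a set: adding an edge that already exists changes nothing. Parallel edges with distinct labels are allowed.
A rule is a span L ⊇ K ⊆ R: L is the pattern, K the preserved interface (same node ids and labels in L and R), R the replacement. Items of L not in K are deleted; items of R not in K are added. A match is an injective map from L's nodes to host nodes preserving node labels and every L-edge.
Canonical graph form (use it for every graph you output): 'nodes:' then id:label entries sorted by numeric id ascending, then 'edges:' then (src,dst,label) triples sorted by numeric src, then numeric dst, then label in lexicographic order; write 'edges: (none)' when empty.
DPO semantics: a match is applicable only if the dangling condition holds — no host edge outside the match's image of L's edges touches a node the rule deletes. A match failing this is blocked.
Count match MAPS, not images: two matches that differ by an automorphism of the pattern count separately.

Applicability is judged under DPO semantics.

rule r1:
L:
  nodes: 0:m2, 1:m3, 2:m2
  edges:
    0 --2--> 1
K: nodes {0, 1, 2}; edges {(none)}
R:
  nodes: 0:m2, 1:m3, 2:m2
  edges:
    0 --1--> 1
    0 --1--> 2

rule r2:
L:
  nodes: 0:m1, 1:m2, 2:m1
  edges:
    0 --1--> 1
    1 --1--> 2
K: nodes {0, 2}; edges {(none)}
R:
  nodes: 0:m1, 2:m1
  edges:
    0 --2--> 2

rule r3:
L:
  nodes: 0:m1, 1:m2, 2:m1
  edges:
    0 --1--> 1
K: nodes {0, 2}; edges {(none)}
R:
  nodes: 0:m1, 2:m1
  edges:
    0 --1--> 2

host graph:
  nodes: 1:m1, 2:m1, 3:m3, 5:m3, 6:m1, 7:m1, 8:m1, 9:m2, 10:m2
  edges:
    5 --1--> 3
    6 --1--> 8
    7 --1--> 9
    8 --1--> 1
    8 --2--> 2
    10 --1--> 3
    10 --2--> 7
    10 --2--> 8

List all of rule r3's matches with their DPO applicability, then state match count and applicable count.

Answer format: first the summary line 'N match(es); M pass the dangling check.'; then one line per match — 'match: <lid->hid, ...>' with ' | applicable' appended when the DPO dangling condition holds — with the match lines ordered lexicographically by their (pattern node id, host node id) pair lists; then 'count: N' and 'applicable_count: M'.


4 match(es); 4 pass the dangling check.
match: 0->7, 1->9, 2->1 | applicable
match: 0->7, 1->9, 2->2 | applicable
match: 0->7, 1->9, 2->6 | applicable
match: 0->7, 1->9, 2->8 | applicable
count: 4
applicable_count: 4


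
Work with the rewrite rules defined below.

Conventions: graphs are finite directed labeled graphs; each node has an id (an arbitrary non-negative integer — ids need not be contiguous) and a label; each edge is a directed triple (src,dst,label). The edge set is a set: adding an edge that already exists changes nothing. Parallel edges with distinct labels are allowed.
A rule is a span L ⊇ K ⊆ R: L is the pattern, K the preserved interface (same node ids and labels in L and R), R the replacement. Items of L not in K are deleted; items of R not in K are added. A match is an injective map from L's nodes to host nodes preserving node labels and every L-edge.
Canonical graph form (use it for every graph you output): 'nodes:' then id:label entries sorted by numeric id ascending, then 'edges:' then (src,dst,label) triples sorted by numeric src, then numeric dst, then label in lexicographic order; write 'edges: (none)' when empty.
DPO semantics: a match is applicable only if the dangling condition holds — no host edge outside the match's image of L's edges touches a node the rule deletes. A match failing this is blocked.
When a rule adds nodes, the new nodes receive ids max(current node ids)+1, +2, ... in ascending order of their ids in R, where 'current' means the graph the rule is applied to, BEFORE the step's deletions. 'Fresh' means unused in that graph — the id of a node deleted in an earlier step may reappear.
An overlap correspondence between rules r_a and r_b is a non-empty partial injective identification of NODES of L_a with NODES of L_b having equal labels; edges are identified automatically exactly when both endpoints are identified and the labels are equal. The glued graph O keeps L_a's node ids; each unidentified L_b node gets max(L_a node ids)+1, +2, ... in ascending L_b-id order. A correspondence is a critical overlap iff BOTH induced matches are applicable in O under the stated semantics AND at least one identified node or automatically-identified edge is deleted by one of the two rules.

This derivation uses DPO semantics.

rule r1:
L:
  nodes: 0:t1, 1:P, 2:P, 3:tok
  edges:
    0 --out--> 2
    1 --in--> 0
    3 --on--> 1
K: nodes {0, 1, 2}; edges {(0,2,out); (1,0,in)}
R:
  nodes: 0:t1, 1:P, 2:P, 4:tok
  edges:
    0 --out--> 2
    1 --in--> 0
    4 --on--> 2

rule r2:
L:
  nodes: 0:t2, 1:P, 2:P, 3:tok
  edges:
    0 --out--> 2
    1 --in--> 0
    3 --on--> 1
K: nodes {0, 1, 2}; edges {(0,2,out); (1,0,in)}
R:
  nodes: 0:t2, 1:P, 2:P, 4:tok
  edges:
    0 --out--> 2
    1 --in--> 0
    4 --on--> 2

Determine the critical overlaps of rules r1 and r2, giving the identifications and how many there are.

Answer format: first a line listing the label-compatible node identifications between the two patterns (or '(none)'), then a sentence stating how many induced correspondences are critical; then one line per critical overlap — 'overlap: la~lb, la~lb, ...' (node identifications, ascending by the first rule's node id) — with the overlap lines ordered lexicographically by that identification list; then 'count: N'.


label-compatible node identifications between L(r1) and L(r2): 1~1, 1~2, 2~1, 2~2, 3~3
2 of the induced correspondences are critical overlaps of r1 and r2.
overlap: 1~1, 2~2, 3~3
overlap: 1~1, 3~3
count: 2


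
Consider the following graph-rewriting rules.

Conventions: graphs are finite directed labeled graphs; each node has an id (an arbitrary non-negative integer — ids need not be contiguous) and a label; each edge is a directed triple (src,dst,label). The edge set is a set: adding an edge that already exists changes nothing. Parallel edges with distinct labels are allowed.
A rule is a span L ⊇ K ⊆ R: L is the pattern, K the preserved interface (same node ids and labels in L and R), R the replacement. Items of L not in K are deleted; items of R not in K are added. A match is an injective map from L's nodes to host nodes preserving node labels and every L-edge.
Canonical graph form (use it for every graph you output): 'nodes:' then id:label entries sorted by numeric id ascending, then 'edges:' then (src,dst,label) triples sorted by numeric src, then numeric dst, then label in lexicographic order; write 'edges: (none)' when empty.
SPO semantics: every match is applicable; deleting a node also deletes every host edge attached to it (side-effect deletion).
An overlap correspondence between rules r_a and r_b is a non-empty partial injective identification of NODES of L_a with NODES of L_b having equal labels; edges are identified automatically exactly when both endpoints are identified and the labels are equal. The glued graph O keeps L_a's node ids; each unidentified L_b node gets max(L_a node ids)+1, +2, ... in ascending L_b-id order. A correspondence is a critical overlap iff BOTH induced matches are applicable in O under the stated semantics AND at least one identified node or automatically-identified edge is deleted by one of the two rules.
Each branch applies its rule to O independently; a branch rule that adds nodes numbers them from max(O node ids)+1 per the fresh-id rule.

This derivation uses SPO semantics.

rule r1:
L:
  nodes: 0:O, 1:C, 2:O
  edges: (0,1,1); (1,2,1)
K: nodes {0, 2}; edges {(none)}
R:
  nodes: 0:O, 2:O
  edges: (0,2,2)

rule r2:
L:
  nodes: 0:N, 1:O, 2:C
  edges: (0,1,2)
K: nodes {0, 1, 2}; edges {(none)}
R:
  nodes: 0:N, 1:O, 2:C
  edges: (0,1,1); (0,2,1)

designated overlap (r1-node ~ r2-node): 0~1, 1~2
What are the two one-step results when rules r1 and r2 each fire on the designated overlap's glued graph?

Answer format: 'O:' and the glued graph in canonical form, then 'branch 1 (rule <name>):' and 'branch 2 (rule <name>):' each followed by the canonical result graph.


O:
nodes: 0:O, 1:C, 2:O, 3:N
edges: (0,1,1); (1,2,1); (3,0,2)
branch 1 (rule r1):
nodes: 0:O, 2:O, 3:N
edges: (0,2,2); (3,0,2)
branch 2 (rule r2):
nodes: 0:O, 1:C, 2:O, 3:N
edges: (0,1,1); (1,2,1); (3,0,1); (3,1,1)


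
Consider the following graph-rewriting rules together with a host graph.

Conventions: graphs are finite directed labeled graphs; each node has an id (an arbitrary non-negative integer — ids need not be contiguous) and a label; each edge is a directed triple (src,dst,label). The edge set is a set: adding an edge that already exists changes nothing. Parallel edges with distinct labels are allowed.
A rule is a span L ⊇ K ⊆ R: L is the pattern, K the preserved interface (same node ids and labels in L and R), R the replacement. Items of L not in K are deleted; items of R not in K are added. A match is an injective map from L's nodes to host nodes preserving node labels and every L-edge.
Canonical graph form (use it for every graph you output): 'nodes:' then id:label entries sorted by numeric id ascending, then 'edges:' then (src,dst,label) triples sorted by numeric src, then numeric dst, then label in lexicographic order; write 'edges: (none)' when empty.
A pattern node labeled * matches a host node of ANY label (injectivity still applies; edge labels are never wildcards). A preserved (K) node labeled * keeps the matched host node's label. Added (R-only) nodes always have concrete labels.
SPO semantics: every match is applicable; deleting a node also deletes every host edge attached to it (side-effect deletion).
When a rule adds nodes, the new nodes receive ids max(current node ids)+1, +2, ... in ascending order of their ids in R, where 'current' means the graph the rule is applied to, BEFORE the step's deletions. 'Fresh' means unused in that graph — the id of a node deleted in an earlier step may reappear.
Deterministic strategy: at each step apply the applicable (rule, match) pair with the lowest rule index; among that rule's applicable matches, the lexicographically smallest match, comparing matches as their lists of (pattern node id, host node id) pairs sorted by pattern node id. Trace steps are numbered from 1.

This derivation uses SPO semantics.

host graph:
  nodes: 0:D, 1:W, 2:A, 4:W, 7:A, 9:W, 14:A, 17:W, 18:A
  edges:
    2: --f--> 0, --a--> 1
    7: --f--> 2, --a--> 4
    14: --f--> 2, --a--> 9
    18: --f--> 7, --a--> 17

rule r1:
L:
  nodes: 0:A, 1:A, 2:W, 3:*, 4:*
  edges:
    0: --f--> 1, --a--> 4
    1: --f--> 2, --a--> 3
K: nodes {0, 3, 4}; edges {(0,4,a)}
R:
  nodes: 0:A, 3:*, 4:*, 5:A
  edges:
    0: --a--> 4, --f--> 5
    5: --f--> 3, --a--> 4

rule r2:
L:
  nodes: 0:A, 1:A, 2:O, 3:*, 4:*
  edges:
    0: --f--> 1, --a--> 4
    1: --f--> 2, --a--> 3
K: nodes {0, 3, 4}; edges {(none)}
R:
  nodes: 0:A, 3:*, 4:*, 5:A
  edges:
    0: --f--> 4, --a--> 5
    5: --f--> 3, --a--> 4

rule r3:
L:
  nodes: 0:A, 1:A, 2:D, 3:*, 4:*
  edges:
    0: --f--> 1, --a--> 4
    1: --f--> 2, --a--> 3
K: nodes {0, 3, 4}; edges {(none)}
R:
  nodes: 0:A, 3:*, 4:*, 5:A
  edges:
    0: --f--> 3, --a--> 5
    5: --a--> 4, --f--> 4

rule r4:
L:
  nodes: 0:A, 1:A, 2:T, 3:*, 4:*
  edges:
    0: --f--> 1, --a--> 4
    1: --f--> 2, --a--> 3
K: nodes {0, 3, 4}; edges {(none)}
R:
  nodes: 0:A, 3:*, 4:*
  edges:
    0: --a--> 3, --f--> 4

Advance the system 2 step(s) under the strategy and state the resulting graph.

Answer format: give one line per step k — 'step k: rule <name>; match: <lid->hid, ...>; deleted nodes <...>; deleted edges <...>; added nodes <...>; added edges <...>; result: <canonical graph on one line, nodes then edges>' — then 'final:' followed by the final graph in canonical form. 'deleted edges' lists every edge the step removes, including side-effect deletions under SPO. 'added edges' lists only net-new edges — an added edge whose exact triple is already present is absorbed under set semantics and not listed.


step 1: rule r3; match: 0->7, 1->2, 2->0, 3->1, 4->4; deleted nodes 0, 2; deleted edges (2,0,f); (2,1,a); (7,2,f); (7,4,a); (14,2,f); added nodes 19; added edges (7,1,f); (7,19,a); (19,4,a); (19,4,f); result: nodes: 1:W, 4:W, 7:A, 9:W, 14:A, 17:W, 18:A, 19:A edges: (7,1,f); (7,19,a); (14,9,a); (18,7,f); (18,17,a); (19,4,a); (19,4,f)
step 2: rule r1; match: 0->18, 1->7, 2->1, 3->19, 4->17; deleted nodes 1, 7; deleted edges (7,1,f); (7,19,a); (18,7,f); added nodes 20; added edges (18,20,f); (20,17,a); (20,19,f); result: nodes: 4:W, 9:W, 14:A, 17:W, 18:A, 19:A, 20:A edges: (14,9,a); (18,17,a); (18,20,f); (19,4,a); (19,4,f); (20,17,a); (20,19,f)
final:
nodes: 4:W, 9:W, 14:A, 17:W, 18:A, 19:A, 20:A
edges: (14,9,a); (18,17,a); (18,20,f); (19,4,a); (19,4,f); (20,17,a); (20,19,f)


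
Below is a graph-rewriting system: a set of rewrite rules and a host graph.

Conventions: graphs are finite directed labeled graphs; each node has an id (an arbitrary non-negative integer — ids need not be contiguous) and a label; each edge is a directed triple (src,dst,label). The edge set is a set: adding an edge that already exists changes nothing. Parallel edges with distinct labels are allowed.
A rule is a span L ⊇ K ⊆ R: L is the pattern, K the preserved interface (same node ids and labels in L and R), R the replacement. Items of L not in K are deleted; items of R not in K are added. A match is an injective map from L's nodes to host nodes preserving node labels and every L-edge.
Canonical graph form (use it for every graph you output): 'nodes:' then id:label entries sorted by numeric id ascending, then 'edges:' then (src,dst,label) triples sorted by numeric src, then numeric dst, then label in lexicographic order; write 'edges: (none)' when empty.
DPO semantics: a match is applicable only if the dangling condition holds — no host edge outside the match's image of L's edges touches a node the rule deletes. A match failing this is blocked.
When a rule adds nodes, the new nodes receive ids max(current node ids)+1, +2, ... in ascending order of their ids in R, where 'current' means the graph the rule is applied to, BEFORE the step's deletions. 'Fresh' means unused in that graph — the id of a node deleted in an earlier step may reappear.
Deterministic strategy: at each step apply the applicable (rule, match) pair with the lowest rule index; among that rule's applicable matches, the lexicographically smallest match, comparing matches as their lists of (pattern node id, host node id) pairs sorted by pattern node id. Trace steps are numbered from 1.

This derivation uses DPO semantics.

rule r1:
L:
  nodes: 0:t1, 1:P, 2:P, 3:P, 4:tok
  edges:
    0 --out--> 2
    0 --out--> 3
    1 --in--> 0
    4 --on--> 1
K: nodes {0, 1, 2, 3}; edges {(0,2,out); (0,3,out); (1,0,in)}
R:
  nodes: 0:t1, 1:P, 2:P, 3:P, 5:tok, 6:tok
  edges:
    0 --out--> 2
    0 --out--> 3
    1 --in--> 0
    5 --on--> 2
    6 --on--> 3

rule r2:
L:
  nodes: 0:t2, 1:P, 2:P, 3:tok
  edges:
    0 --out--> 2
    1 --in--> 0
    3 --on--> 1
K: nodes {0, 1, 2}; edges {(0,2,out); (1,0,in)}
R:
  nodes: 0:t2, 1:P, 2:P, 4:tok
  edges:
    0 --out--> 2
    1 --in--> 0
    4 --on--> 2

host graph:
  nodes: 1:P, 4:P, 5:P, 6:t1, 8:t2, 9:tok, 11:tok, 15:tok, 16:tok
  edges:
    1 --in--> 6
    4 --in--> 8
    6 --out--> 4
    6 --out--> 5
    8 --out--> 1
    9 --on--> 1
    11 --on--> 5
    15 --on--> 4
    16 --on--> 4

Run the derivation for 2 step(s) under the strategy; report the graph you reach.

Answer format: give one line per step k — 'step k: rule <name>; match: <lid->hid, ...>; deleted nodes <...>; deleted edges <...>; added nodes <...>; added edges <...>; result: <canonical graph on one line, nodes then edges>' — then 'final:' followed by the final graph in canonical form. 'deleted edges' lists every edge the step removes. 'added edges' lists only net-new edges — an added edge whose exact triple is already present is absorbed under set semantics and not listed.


step 1: rule r1; match: 0->6, 1->1, 2->4, 3->5, 4->9; deleted nodes 9; deleted edges (9,1,on); added nodes 17, 18; added edges (17,4,on); (18,5,on); result: nodes: 1:P, 4:P, 5:P, 6:t1, 8:t2, 11:tok, 15:tok, 16:tok, 17:tok, 18:tok edges: (1,6,in); (4,8,in); (6,4,out); (6,5,out); (8,1,out); (11,5,on); (15,4,on); (16,4,on); (17,4,on); (18,5,on)
step 2: rule r2; match: 0->8, 1->4, 2->1, 3->15; deleted nodes 15; deleted edges (15,4,on); added nodes 19; added edges (19,1,on); result: nodes: 1:P, 4:P, 5:P, 6:t1, 8:t2, 11:tok, 16:tok, 17:tok, 18:tok, 19:tok edges: (1,6,in); (4,8,in); (6,4,out); (6,5,out); (8,1,out); (11,5,on); (16,4,on); (17,4,on); (18,5,on); (19,1,on)
final:
nodes: 1:P, 4:P, 5:P, 6:t1, 8:t2, 11:tok, 16:tok, 17:tok, 18:tok, 19:tok
edges: (1,6,in); (4,8,in); (6,4,out); (6,5,out); (8,1,out); (11,5,on); (16,4,on); (17,4,on); (18,5,on); (19,1,on)


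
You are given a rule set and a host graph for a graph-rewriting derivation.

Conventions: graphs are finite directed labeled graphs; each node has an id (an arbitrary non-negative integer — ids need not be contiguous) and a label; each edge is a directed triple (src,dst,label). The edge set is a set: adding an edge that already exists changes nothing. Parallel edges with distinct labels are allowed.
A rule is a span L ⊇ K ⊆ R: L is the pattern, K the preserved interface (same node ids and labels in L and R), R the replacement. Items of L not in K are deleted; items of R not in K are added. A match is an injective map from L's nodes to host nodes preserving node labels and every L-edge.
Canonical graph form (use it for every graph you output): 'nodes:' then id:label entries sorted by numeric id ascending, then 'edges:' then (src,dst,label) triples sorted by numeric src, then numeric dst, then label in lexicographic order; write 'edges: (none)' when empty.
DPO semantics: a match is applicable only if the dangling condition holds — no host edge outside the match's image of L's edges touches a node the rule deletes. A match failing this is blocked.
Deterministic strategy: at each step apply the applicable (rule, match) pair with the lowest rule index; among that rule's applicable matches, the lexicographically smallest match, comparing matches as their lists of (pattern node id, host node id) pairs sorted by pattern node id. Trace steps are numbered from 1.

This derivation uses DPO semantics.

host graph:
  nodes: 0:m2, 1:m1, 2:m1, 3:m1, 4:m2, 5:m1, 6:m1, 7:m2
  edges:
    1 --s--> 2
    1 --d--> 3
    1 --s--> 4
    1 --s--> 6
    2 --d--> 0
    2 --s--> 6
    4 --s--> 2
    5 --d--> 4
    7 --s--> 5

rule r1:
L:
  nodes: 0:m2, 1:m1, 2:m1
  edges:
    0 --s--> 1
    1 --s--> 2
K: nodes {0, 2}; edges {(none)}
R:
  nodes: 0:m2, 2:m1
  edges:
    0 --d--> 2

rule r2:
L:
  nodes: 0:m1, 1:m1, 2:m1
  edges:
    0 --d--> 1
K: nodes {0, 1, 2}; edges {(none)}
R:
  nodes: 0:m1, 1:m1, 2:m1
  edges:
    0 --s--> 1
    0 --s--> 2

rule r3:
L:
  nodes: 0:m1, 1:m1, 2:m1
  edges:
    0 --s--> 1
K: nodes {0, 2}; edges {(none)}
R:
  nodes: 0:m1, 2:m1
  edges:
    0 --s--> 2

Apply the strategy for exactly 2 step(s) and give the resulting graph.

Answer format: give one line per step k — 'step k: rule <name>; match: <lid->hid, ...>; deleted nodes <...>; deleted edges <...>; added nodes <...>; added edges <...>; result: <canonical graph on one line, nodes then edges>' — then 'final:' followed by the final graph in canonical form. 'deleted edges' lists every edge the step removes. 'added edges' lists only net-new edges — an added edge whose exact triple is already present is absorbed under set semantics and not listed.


step 1: rule r2; match: 0->1, 1->3, 2->2; deleted nodes (none); deleted edges (1,3,d); added nodes (none); added edges (1,3,s); result: nodes: 0:m2, 1:m1, 2:m1, 3:m1, 4:m2, 5:m1, 6:m1, 7:m2 edges: (1,2,s); (1,3,s); (1,4,s); (1,6,s); (2,0,d); (2,6,s); (4,2,s); (5,4,d); (7,5,s)
step 2: rule r3; match: 0->1, 1->3, 2->2; deleted nodes 3; deleted edges (1,3,s); added nodes (none); added edges (none); result: nodes: 0:m2, 1:m1, 2:m1, 4:m2, 5:m1, 6:m1, 7:m2 edges: (1,2,s); (1,4,s); (1,6,s); (2,0,d); (2,6,s); (4,2,s); (5,4,d); (7,5,s)
final:
nodes: 0:m2, 1:m1, 2:m1, 4:m2, 5:m1, 6:m1, 7:m2
edges: (1,2,s); (1,4,s); (1,6,s); (2,0,d); (2,6,s); (4,2,s); (5,4,d); (7,5,s)
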